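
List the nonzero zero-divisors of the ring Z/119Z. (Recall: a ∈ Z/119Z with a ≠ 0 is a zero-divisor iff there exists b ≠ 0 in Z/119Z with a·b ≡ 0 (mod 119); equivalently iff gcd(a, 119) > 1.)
nonzero zero-divisors of Z/119Z = {7, 14, 17, 21, 28, 34, 35, 42, 49, 51, 56, 63, 68, 70, 77, 84, 85, 91, 98, 102, 105, 112}

An element a ∈ Z/119Z (with a ≠ 0) is a zero-divisor iff gcd(a, 119) > 1 (because a is a unit precisely when gcd(a, n) = 1, and in Z/nZ every nonzero, non-unit element is a zero-divisor). Scan a = 1, ..., 118 and keep those with gcd(a, 119) > 1:
  gcd(7, 119) = 7, gcd(14, 119) = 7, gcd(17, 119) = 17, gcd(21, 119) = 7, gcd(28, 119) = 7, gcd(34, 119) = 17, gcd(35, 119) = 7, gcd(42, 119) = 7, gcd(49, 119) = 7, gcd(51, 119) = 17, gcd(56, 119) = 7, gcd(63, 119) = 7, gcd(68, 119) = 17, gcd(70, 119) = 7, gcd(77, 119) = 7, gcd(84, 119) = 7, gcd(85, 119) = 17, gcd(91, 119) = 7, gcd(98, 119) = 7, gcd(102, 119) = 17, gcd(105, 119) = 7, gcd(112, 119) = 7.
All other a ∈ {1, ..., 118} have gcd(a, 119) = 1 and are units. So the nonzero zero-divisors are exactly the 22 values of a appearing in this scan.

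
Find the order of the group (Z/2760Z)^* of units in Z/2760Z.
|(Z/2760Z)^*| = 704

(Z/2760Z)^* consists of the classes a with gcd(a, 2760) = 1, so its order is φ(2760). φ is multiplicative, with φ(p^e) = p^e − p^(e−1). Factorise 2760 = 2^3 · 3 · 5 · 23. Then
  φ(2760) = (2^3 − 2^2) · (3 − 1) · (5 − 1) · (23 − 1) = 4 · 2 · 4 · 22 = 704.
Thus |(Z/2760Z)^*| = 704.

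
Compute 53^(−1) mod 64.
53^(−1) ≡ 29 (mod 64)

Apply the extended Euclidean algorithm to (64, 53), tracking rows (r, s, t) with s·64 + t·53 = r. Each division r_prev = q·r_cur + r_new produces the new row as (previous row) − q·(current row):
  row A: (64, 1, 0)   [1·64 + 0·53 = 64]
  row B: (53, 0, 1)   [0·64 + 1·53 = 53]
  64 = 1·53 + 11   → row C = row A − 1·row B = (11, 1, −1)   [check: 1·64 − 1·53 = 11]
  53 = 4·11 + 9   → row D = row B − 4·row C = (9, −4, 5)   [check: −4·64 + 5·53 = 9]
  11 = 1·9 + 2   → row E = row C − 1·row D = (2, 5, −6)   [check: 5·64 − 6·53 = 2]
  9 = 4·2 + 1   → row F = row D − 4·row E = (1, −24, 29)   [check: −24·64 + 29·53 = 1]
  2 = 2·1 + 0   → remainder 0, stop. gcd = 1 (last nonzero row F).
The gcd is 1, so 53 is invertible mod 64. The last nonzero row gives −24·64 + 29·53 = 1, so t = 29. So 53^(−1) ≡ 29 (mod 64). Verify: 53 · 29 = 1537 ≡ 1 (mod 64). ✓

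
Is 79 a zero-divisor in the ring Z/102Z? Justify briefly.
NO

gcd(79, 102) = 1, so 79 is a unit in Z/102Z (it has a multiplicative inverse). A unit cannot be a zero-divisor: if 79·b ≡ 0 then multiplying both sides by 79^(−1) gives b ≡ 0. So 79 is not a zero-divisor.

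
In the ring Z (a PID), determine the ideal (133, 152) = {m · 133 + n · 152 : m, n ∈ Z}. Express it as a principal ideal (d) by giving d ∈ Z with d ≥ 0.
In the PID Z, (a, b) is generated by gcd(a, b). Compute gcd(152, 133) with the extended Euclidean algorithm, tracking rows (r, s, t) with s·152 + t·133 = r:
  row A: (152, 1, 0)   [1·152 + 0·133 = 152]
  row B: (133, 0, 1)   [0·152 + 1·133 = 133]
  152 = 1·133 + 19   → row C = row A − 1·row B = (19, 1, −1)   [check: 1·152 − 1·133 = 19]
  133 = 7·19 + 0   → remainder 0, stop. gcd = 19 (last nonzero row C).
So gcd(133, 152) = 19, with Bézout identity 1·152 − 1·133 = 19. Containment (⊇): the Bézout identity exhibits 19 as an element of (133, 152), giving (19) ⊆ (133, 152). Containment (⊆): since 19 | 133 and 19 | 152 (133 = 19·7, 152 = 19·8), every Z-linear combination of 133 and 152 is divisible by 19, so (133, 152) ⊆ (19). Therefore (133, 152) = (19), d = 19.

Final answer: (133, 152) = (19); d = 19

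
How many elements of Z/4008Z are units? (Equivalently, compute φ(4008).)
An element a ∈ Z/4008Z is a unit iff gcd(a, 4008) = 1, so the number of units is φ(4008). φ is multiplicative, with φ(p^e) = p^e − p^(e−1). Factorise 4008 = 2^3 · 3 · 167. Then
  φ(4008) = (2^3 − 2^2) · (3 − 1) · (167 − 1) = 4 · 2 · 166 = 1328.

Final answer: Z/4008Z has φ(4008) = 1328 units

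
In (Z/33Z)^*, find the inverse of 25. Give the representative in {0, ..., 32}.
Apply the extended Euclidean algorithm to (33, 25), tracking rows (r, s, t) with s·33 + t·25 = r. Each division r_prev = q·r_cur + r_new produces the new row as (previous row) − q·(current row):
  row A: (33, 1, 0)   [1·33 + 0·25 = 33]
  row B: (25, 0, 1)   [0·33 + 1·25 = 25]
  33 = 1·25 + 8   → row C = row A − 1·row B = (8, 1, −1)   [check: 1·33 − 1·25 = 8]
  25 = 3·8 + 1   → row D = row B − 3·row C = (1, −3, 4)   [check: −3·33 + 4·25 = 1]
  8 = 8·1 + 0   → remainder 0, stop. gcd = 1 (last nonzero row D).
The gcd is 1, so 25 is invertible mod 33. The last nonzero row gives −3·33 + 4·25 = 1, so t = 4. So 25^(−1) ≡ 4 (mod 33). Verify: 25 · 4 = 100 ≡ 1 (mod 33). ✓

Final answer: 25^(−1) ≡ 4 (mod 33)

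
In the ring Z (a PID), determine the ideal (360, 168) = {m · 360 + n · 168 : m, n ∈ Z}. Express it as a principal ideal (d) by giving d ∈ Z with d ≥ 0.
(360, 168) = (24); d = 24

In the PID Z, (a, b) is generated by gcd(a, b). Compute gcd(360, 168) with the extended Euclidean algorithm, tracking rows (r, s, t) with s·360 + t·168 = r:
  row A: (360, 1, 0)   [1·360 + 0·168 = 360]
  row B: (168, 0, 1)   [0·360 + 1·168 = 168]
  360 = 2·168 + 24   → row C = row A − 2·row B = (24, 1, −2)   [check: 1·360 − 2·168 = 24]
  168 = 7·24 + 0   → remainder 0, stop. gcd = 24 (last nonzero row C).
So gcd(360, 168) = 24, with Bézout identity 1·360 − 2·168 = 24. Containment (⊇): the Bézout identity exhibits 24 as an element of (360, 168), giving (24) ⊆ (360, 168). Containment (⊆): since 24 | 360 and 24 | 168 (360 = 24·15, 168 = 24·7), every Z-linear combination of 360 and 168 is divisible by 24, so (360, 168) ⊆ (24). Therefore (360, 168) = (24), d = 24.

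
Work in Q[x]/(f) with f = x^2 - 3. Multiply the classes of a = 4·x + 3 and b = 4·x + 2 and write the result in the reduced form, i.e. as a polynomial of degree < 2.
First multiply in Q[x] without reducing: a · b = 16·x^2 + 20·x + 6. Now divide by f(x) = x^2 - 3, eliminating the leading term at each step:
  leading term 16·x^2: subtract (16)·f(x) = 16·x^2 - 48, leaving 20·x + 54
The degree is now < 2, so this is the remainder. Hence a · b ≡ 20·x + 54 in Q[x]/(f).

Final answer: a · b ≡ 20·x + 54 (mod f(x))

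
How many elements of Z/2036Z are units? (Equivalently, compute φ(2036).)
An element a ∈ Z/2036Z is a unit iff gcd(a, 2036) = 1, so the number of units is φ(2036). φ is multiplicative, with φ(p^e) = p^e − p^(e−1). Factorise 2036 = 2^2 · 509. Then
  φ(2036) = (2^2 − 2^1) · (509 − 1) = 2 · 508 = 1016.

Final answer: Z/2036Z has φ(2036) = 1016 units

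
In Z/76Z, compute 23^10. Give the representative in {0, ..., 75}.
61

Use repeated squaring. Binary(10) = 1010. Walk through the bits of the exponent 10 left-to-right: at each bit after the leading one, square the running value, then multiply by 23 if the bit is 1 (always reducing mod 76):
  bit 1 = 1 (leading): start with 23.
  bit 2 = 0: square 23^2 = 529 ≡ 73 (mod 76).
  bit 3 = 1: square 73^2 = 5329 ≡ 9; bit is 1, so multiply 9·23 = 207 ≡ 55 (mod 76).
  bit 4 = 0: square 55^2 = 3025 ≡ 61 (mod 76).
Final value: 23^10 ≡ 61 (mod 76).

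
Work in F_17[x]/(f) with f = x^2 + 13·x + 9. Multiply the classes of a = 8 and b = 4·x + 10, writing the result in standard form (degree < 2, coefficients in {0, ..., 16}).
a · b ≡ 15·x + 12 (mod f(x))

Multiply as integer polynomials: a · b = 32·x + 80. Reducing coefficients mod 17: a · b ≡ 15·x + 12. This already has degree < 2, so no reduction by f is needed. Hence a · b ≡ 15·x + 12 in F_17[x]/(f).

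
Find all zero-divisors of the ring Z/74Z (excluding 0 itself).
nonzero zero-divisors of Z/74Z = {2, 4, 6, 8, 10, 12, 14, 16, 18, 20, 22, 24, 26, 28, 30, 32, 34, 36, 37, 38, 40, 42, 44, 46, 48, 50, 52, 54, 56, 58, 60, 62, 64, 66, 68, 70, 72}

An element a ∈ Z/74Z (with a ≠ 0) is a zero-divisor iff gcd(a, 74) > 1 (because a is a unit precisely when gcd(a, n) = 1, and in Z/nZ every nonzero, non-unit element is a zero-divisor). Scan a = 1, ..., 73 and keep those with gcd(a, 74) > 1:
  gcd(2, 74) = 2, gcd(4, 74) = 2, gcd(6, 74) = 2, gcd(8, 74) = 2, gcd(10, 74) = 2, gcd(12, 74) = 2, gcd(14, 74) = 2, gcd(16, 74) = 2, gcd(18, 74) = 2, gcd(20, 74) = 2, gcd(22, 74) = 2, gcd(24, 74) = 2, gcd(26, 74) = 2, gcd(28, 74) = 2, gcd(30, 74) = 2, gcd(32, 74) = 2, gcd(34, 74) = 2, gcd(36, 74) = 2, gcd(37, 74) = 37, gcd(38, 74) = 2, gcd(40, 74) = 2, gcd(42, 74) = 2, gcd(44, 74) = 2, gcd(46, 74) = 2, gcd(48, 74) = 2, gcd(50, 74) = 2, gcd(52, 74) = 2, gcd(54, 74) = 2, gcd(56, 74) = 2, gcd(58, 74) = 2, gcd(60, 74) = 2, gcd(62, 74) = 2, gcd(64, 74) = 2, gcd(66, 74) = 2, gcd(68, 74) = 2, gcd(70, 74) = 2, gcd(72, 74) = 2.
All other a ∈ {1, ..., 73} have gcd(a, 74) = 1 and are units. So the nonzero zero-divisors are exactly the 37 values of a appearing in this scan.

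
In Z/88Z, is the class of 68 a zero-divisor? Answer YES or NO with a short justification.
gcd(68, 88) = 4 > 1, so 68 is not a unit in Z/88Z. In Z/nZ every nonzero non-unit is a zero-divisor: explicitly, take b = 88/gcd = 22 ≠ 0 (mod 88); then 68·22 = 1496 = 17·88, i.e. 68·22 ≡ 0 (mod 88). So 68 is a zero-divisor.

Final answer: YES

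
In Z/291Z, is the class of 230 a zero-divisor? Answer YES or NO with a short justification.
NO

gcd(230, 291) = 1, so 230 is a unit in Z/291Z (it has a multiplicative inverse). A unit cannot be a zero-divisor: if 230·b ≡ 0 then multiplying both sides by 230^(−1) gives b ≡ 0. So 230 is not a zero-divisor.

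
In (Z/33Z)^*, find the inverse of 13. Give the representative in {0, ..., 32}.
Apply the extended Euclidean algorithm to (33, 13), tracking rows (r, s, t) with s·33 + t·13 = r. Each division r_prev = q·r_cur + r_new produces the new row as (previous row) − q·(current row):
  row A: (33, 1, 0)   [1·33 + 0·13 = 33]
  row B: (13, 0, 1)   [0·33 + 1·13 = 13]
  33 = 2·13 + 7   → row C = row A − 2·row B = (7, 1, −2)   [check: 1·33 − 2·13 = 7]
  13 = 1·7 + 6   → row D = row B − 1·row C = (6, −1, 3)   [check: −1·33 + 3·13 = 6]
  7 = 1·6 + 1   → row E = row C − 1·row D = (1, 2, −5)   [check: 2·33 − 5·13 = 1]
  6 = 6·1 + 0   → remainder 0, stop. gcd = 1 (last nonzero row E).
The gcd is 1, so 13 is invertible mod 33. The last nonzero row gives 2·33 − 5·13 = 1, so t = −5. So 13^(−1) ≡ −5 ≡ 28 (mod 33). Verify: 13 · 28 = 364 ≡ 1 (mod 33). ✓

Final answer: 13^(−1) ≡ 28 (mod 33)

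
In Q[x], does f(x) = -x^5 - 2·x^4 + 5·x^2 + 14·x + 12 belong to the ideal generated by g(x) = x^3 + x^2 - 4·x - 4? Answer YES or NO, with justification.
In Q[x] the ideal (g) consists of all multiples of g, so f ∈ (g) iff g | f, i.e. iff the remainder of f on division by g is 0. Divide f by g (g is monic, so eliminate the leading term of the running remainder at each step):
  leading term -x^5: subtract (-x^2)·g(x) = -x^5 - x^4 + 4·x^3 + 4·x^2, leaving -x^4 - 4·x^3 + x^2 + 14·x + 12
  leading term -x^4: subtract (-x)·g(x) = -x^4 - x^3 + 4·x^2 + 4·x, leaving -3·x^3 - 3·x^2 + 10·x + 12
  leading term -3·x^3: subtract (-3)·g(x) = -3·x^3 - 3·x^2 + 12·x + 12, leaving -2·x
The remainder r(x) = -2·x ≠ 0 (and deg r < deg g), so g ∤ f, i.e. f ∉ (g).

Final answer: NO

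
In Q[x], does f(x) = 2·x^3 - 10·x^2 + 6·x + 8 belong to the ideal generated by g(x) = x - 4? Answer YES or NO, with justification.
In Q[x] the ideal (g) consists of all multiples of g, so f ∈ (g) iff g | f, i.e. iff the remainder of f on division by g is 0. Divide f by g (g is monic, so eliminate the leading term of the running remainder at each step):
  leading term 2·x^3: subtract (2·x^2)·g(x) = 2·x^3 - 8·x^2, leaving -2·x^2 + 6·x + 8
  leading term -2·x^2: subtract (-2·x)·g(x) = -2·x^2 + 8·x, leaving 8 - 2·x
  leading term -2·x: subtract (-2)·g(x) = 8 - 2·x, leaving 0
The remainder is 0, so f(x) = g(x) · h(x) with h(x) = 2·x^2 - 2·x - 2. Hence g | f, i.e. f ∈ (g).

Final answer: YES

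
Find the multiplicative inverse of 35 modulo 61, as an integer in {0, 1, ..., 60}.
Apply the extended Euclidean algorithm to (61, 35), tracking rows (r, s, t) with s·61 + t·35 = r. Each division r_prev = q·r_cur + r_new produces the new row as (previous row) − q·(current row):
  row A: (61, 1, 0)   [1·61 + 0·35 = 61]
  row B: (35, 0, 1)   [0·61 + 1·35 = 35]
  61 = 1·35 + 26   → row C = row A − 1·row B = (26, 1, −1)   [check: 1·61 − 1·35 = 26]
  35 = 1·26 + 9   → row D = row B − 1·row C = (9, −1, 2)   [check: −1·61 + 2·35 = 9]
  26 = 2·9 + 8   → row E = row C − 2·row D = (8, 3, −5)   [check: 3·61 − 5·35 = 8]
  9 = 1·8 + 1   → row F = row D − 1·row E = (1, −4, 7)   [check: −4·61 + 7·35 = 1]
  8 = 8·1 + 0   → remainder 0, stop. gcd = 1 (last nonzero row F).
The gcd is 1, so 35 is invertible mod 61. The last nonzero row gives −4·61 + 7·35 = 1, so t = 7. So 35^(−1) ≡ 7 (mod 61). Verify: 35 · 7 = 245 ≡ 1 (mod 61). ✓

Final answer: 35^(−1) ≡ 7 (mod 61)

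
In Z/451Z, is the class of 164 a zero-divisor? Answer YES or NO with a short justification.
gcd(164, 451) = 41 > 1, so 164 is not a unit in Z/451Z. In Z/nZ every nonzero non-unit is a zero-divisor: explicitly, take b = 451/gcd = 11 ≠ 0 (mod 451); then 164·11 = 1804 = 4·451, i.e. 164·11 ≡ 0 (mod 451). So 164 is a zero-divisor.

Final answer: YES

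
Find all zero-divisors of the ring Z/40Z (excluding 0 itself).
An element a ∈ Z/40Z (with a ≠ 0) is a zero-divisor iff gcd(a, 40) > 1 (because a is a unit precisely when gcd(a, n) = 1, and in Z/nZ every nonzero, non-unit element is a zero-divisor). Scan a = 1, ..., 39 and keep those with gcd(a, 40) > 1:
  gcd(2, 40) = 2, gcd(4, 40) = 4, gcd(5, 40) = 5, gcd(6, 40) = 2, gcd(8, 40) = 8, gcd(10, 40) = 10, gcd(12, 40) = 4, gcd(14, 40) = 2, gcd(15, 40) = 5, gcd(16, 40) = 8, gcd(18, 40) = 2, gcd(20, 40) = 20, gcd(22, 40) = 2, gcd(24, 40) = 8, gcd(25, 40) = 5, gcd(26, 40) = 2, gcd(28, 40) = 4, gcd(30, 40) = 10, gcd(32, 40) = 8, gcd(34, 40) = 2, gcd(35, 40) = 5, gcd(36, 40) = 4, gcd(38, 40) = 2.
All other a ∈ {1, ..., 39} have gcd(a, 40) = 1 and are units. So the nonzero zero-divisors are exactly the 23 values of a appearing in this scan.

Final answer: nonzero zero-divisors of Z/40Z = {2, 4, 5, 6, 8, 10, 12, 14, 15, 16, 18, 20, 22, 24, 25, 26, 28, 30, 32, 34, 35, 36, 38}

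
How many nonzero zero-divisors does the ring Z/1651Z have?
Z/1651Z has 138 nonzero zero-divisors

In Z/1651Z each nonzero element is either a unit (gcd with 1651 is 1) or a zero-divisor (gcd > 1). The number of units is φ(1651): factorise 1651 = 13 · 127, so φ(1651) = (13 − 1) · (127 − 1) = 12 · 126 = 1512. The nonzero elements number 1651 − 1 = 1650. Hence the nonzero zero-divisors number 1650 − 1512 = 138.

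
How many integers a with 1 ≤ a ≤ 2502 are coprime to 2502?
828

The number of a ∈ {1, ..., 2502} with gcd(a, 2502) = 1 is by definition Euler's totient φ(2502). φ is multiplicative, with φ(p^e) = p^e − p^(e−1). Factorise 2502 = 2 · 3^2 · 139. Then
  φ(2502) = (2 − 1) · (3^2 − 3^1) · (139 − 1) = 1 · 6 · 138 = 828.
So there are 828 such integers.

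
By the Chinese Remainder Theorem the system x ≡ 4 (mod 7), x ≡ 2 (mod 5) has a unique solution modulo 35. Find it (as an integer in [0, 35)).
The moduli 7, 5 are pairwise coprime, so by the CRT there is a unique solution mod 7·5 = 35.
Solve by successive substitution. Start with x ≡ 4 (mod 7).
  Combine with x ≡ 2 (mod 5): write x = 4 + 7·t and require 4 + 7·t ≡ 2 (mod 5), i.e. 7·t ≡ 2 − 4 ≡ 3 (mod 5). Since 7^(−1) ≡ 3 (mod 5) (7 ≡ 2 (mod 5)), t ≡ 3·3 ≡ 4 (mod 5). So x ≡ 4 + 7·4 = 32 (mod 35).
Unique solution in [0, 35): x = 32.

Final answer: x ≡ 32 (mod 35); the representative in [0, 35) is 32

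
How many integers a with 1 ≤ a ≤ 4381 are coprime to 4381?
4032

The number of a ∈ {1, ..., 4381} with gcd(a, 4381) = 1 is by definition Euler's totient φ(4381). φ is multiplicative, with φ(p^e) = p^e − p^(e−1). Factorise 4381 = 13 · 337. Then
  φ(4381) = (13 − 1) · (337 − 1) = 12 · 336 = 4032.
So there are 4032 such integers.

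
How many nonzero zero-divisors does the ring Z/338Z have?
In Z/338Z each nonzero element is either a unit (gcd with 338 is 1) or a zero-divisor (gcd > 1). The number of units is φ(338): factorise 338 = 2 · 13^2, so φ(338) = (2 − 1) · (13^2 − 13^1) = 1 · 156 = 156. The nonzero elements number 338 − 1 = 337. Hence the nonzero zero-divisors number 337 − 156 = 181.

Final answer: Z/338Z has 181 nonzero zero-divisors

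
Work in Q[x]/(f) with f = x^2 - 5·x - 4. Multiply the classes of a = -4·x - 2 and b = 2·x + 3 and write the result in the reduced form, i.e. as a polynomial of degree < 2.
First multiply in Q[x] without reducing: a · b = -8·x^2 - 16·x - 6. Now divide by f(x) = x^2 - 5·x - 4, eliminating the leading term at each step:
  leading term -8·x^2: subtract (-8)·f(x) = -8·x^2 + 40·x + 32, leaving -56·x - 38
The degree is now < 2, so this is the remainder. Hence a · b ≡ -56·x - 38 in Q[x]/(f).

Final answer: a · b ≡ -56·x - 38 (mod f(x))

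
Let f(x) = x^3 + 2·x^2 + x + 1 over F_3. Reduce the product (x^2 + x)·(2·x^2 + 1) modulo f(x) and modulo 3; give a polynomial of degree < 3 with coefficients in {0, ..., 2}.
Multiply as integer polynomials: a · b = 2·x^4 + 2·x^3 + x^2 + x. Reducing coefficients mod 3: a · b ≡ 2·x^4 + 2·x^3 + x^2 + x. Now divide by f(x) = x^3 + 2·x^2 + x + 1 in F_3[x], eliminating the leading term at each step:
  leading term 2·x^4: subtract (2·x)·f(x) = 2·x^4 + x^3 + 2·x^2 + 2·x, leaving x^3 + 2·x^2 + 2·x (coefficients mod 3)
  leading term x^3: subtract (1)·f(x) = x^3 + 2·x^2 + x + 1, leaving x + 2 (coefficients mod 3)
The degree is now < 3, so this is the remainder. Hence a · b ≡ x + 2 in F_3[x]/(f).

Final answer: a · b ≡ x + 2 (mod f(x))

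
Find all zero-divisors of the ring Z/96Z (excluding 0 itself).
An element a ∈ Z/96Z (with a ≠ 0) is a zero-divisor iff gcd(a, 96) > 1 (because a is a unit precisely when gcd(a, n) = 1, and in Z/nZ every nonzero, non-unit element is a zero-divisor). Scan a = 1, ..., 95 and keep those with gcd(a, 96) > 1:
  gcd(2, 96) = 2, gcd(3, 96) = 3, gcd(4, 96) = 4, gcd(6, 96) = 6, gcd(8, 96) = 8, gcd(9, 96) = 3, gcd(10, 96) = 2, gcd(12, 96) = 12, gcd(14, 96) = 2, gcd(15, 96) = 3, gcd(16, 96) = 16, gcd(18, 96) = 6, gcd(20, 96) = 4, gcd(21, 96) = 3, gcd(22, 96) = 2, gcd(24, 96) = 24, gcd(26, 96) = 2, gcd(27, 96) = 3, gcd(28, 96) = 4, gcd(30, 96) = 6, gcd(32, 96) = 32, gcd(33, 96) = 3, gcd(34, 96) = 2, gcd(36, 96) = 12, gcd(38, 96) = 2, gcd(39, 96) = 3, gcd(40, 96) = 8, gcd(42, 96) = 6, gcd(44, 96) = 4, gcd(45, 96) = 3, gcd(46, 96) = 2, gcd(48, 96) = 48, gcd(50, 96) = 2, gcd(51, 96) = 3, gcd(52, 96) = 4, gcd(54, 96) = 6, gcd(56, 96) = 8, gcd(57, 96) = 3, gcd(58, 96) = 2, gcd(60, 96) = 12, gcd(62, 96) = 2, gcd(63, 96) = 3, gcd(64, 96) = 32, gcd(66, 96) = 6, gcd(68, 96) = 4, gcd(69, 96) = 3, gcd(70, 96) = 2, gcd(72, 96) = 24, gcd(74, 96) = 2, gcd(75, 96) = 3, gcd(76, 96) = 4, gcd(78, 96) = 6, gcd(80, 96) = 16, gcd(81, 96) = 3, gcd(82, 96) = 2, gcd(84, 96) = 12, gcd(86, 96) = 2, gcd(87, 96) = 3, gcd(88, 96) = 8, gcd(90, 96) = 6, gcd(92, 96) = 4, gcd(93, 96) = 3, gcd(94, 96) = 2.
All other a ∈ {1, ..., 95} have gcd(a, 96) = 1 and are units. So the nonzero zero-divisors are exactly the 63 values of a appearing in this scan.

Final answer: nonzero zero-divisors of Z/96Z = {2, 3, 4, 6, 8, 9, 10, 12, 14, 15, 16, 18, 20, 21, 22, 24, 26, 27, 28, 30, 32, 33, 34, 36, 38, 39, 40, 42, 44, 45, 46, 48, 50, 51, 52, 54, 56, 57, 58, 60, 62, 63, 64, 66, 68, 69, 70, 72, 74, 75, 76, 78, 80, 81, 82, 84, 86, 87, 88, 90, 92, 93, 94}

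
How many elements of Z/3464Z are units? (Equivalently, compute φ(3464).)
Z/3464Z has φ(3464) = 1728 units

An element a ∈ Z/3464Z is a unit iff gcd(a, 3464) = 1, so the number of units is φ(3464). φ is multiplicative, with φ(p^e) = p^e − p^(e−1). Factorise 3464 = 2^3 · 433. Then
  φ(3464) = (2^3 − 2^2) · (433 − 1) = 4 · 432 = 1728.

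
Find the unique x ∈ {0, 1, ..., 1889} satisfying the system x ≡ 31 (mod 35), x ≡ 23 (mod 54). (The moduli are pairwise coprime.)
The moduli 35, 54 are pairwise coprime, so by the CRT there is a unique solution mod 35·54 = 1890.
Solve by successive substitution. Start with x ≡ 31 (mod 35).
  Combine with x ≡ 23 (mod 54): write x = 31 + 35·t and require 31 + 35·t ≡ 23 (mod 54), i.e. 35·t ≡ 23 − 31 ≡ 46 (mod 54). Since 35^(−1) ≡ 17 (mod 54), t ≡ 17·46 ≡ 26 (mod 54). So x ≡ 31 + 35·26 = 941 (mod 1890).
Unique solution in [0, 1890): x = 941.

Final answer: x ≡ 941 (mod 1890); the representative in [0, 1890) is 941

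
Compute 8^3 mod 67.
43

Use repeated squaring. Binary(3) = 11. Walk through the bits of the exponent 3 left-to-right: at each bit after the leading one, square the running value, then multiply by 8 if the bit is 1 (always reducing mod 67):
  bit 1 = 1 (leading): start with 8.
  bit 2 = 1: square 8^2 = 64; bit is 1, so multiply 64·8 = 512 ≡ 43 (mod 67).
Final value: 8^3 ≡ 43 (mod 67).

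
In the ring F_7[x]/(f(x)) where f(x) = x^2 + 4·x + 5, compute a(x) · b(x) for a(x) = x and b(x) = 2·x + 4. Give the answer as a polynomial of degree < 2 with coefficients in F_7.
Multiply as integer polynomials: a · b = 2·x^2 + 4·x. Reducing coefficients mod 7: a · b ≡ 2·x^2 + 4·x. Now divide by f(x) = x^2 + 4·x + 5 in F_7[x], eliminating the leading term at each step:
  leading term 2·x^2: subtract (2)·f(x) = 2·x^2 + x + 3, leaving 3·x + 4 (coefficients mod 7)
The degree is now < 2, so this is the remainder. Hence a · b ≡ 3·x + 4 in F_7[x]/(f).

Final answer: a · b ≡ 3·x + 4 (mod f(x))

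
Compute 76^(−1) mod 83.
Apply the extended Euclidean algorithm to (83, 76), tracking rows (r, s, t) with s·83 + t·76 = r. Each division r_prev = q·r_cur + r_new produces the new row as (previous row) − q·(current row):
  row A: (83, 1, 0)   [1·83 + 0·76 = 83]
  row B: (76, 0, 1)   [0·83 + 1·76 = 76]
  83 = 1·76 + 7   → row C = row A − 1·row B = (7, 1, −1)   [check: 1·83 − 1·76 = 7]
  76 = 10·7 + 6   → row D = row B − 10·row C = (6, −10, 11)   [check: −10·83 + 11·76 = 6]
  7 = 1·6 + 1   → row E = row C − 1·row D = (1, 11, −12)   [check: 11·83 − 12·76 = 1]
  6 = 6·1 + 0   → remainder 0, stop. gcd = 1 (last nonzero row E).
The gcd is 1, so 76 is invertible mod 83. The last nonzero row gives 11·83 − 12·76 = 1, so t = −12. So 76^(−1) ≡ −12 ≡ 71 (mod 83). Verify: 76 · 71 = 5396 ≡ 1 (mod 83). ✓

Final answer: 76^(−1) ≡ 71 (mod 83)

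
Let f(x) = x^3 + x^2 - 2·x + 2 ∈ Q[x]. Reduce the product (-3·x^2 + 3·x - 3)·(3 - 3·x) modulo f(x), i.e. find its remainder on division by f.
a · b ≡ -27·x^2 + 36·x - 27 (mod f(x))

First multiply in Q[x] without reducing: a · b = 9·x^3 - 18·x^2 + 18·x - 9. Now divide by f(x) = x^3 + x^2 - 2·x + 2, eliminating the leading term at each step:
  leading term 9·x^3: subtract (9)·f(x) = 9·x^3 + 9·x^2 - 18·x + 18, leaving -27·x^2 + 36·x - 27
The degree is now < 3, so this is the remainder. Hence a · b ≡ -27·x^2 + 36·x - 27 in Q[x]/(f).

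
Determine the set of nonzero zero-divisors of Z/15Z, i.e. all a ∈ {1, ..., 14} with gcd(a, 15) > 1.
An element a ∈ Z/15Z (with a ≠ 0) is a zero-divisor iff gcd(a, 15) > 1 (because a is a unit precisely when gcd(a, n) = 1, and in Z/nZ every nonzero, non-unit element is a zero-divisor). Scan a = 1, ..., 14 and keep those with gcd(a, 15) > 1:
  gcd(3, 15) = 3, gcd(5, 15) = 5, gcd(6, 15) = 3, gcd(9, 15) = 3, gcd(10, 15) = 5, gcd(12, 15) = 3.
All other a ∈ {1, ..., 14} have gcd(a, 15) = 1 and are units. So the nonzero zero-divisors are exactly the 6 values of a appearing in this scan.

Final answer: nonzero zero-divisors of Z/15Z = {3, 5, 6, 9, 10, 12}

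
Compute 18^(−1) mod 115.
Apply the extended Euclidean algorithm to (115, 18), tracking rows (r, s, t) with s·115 + t·18 = r. Each division r_prev = q·r_cur + r_new produces the new row as (previous row) − q·(current row):
  row A: (115, 1, 0)   [1·115 + 0·18 = 115]
  row B: (18, 0, 1)   [0·115 + 1·18 = 18]
  115 = 6·18 + 7   → row C = row A − 6·row B = (7, 1, −6)   [check: 1·115 − 6·18 = 7]
  18 = 2·7 + 4   → row D = row B − 2·row C = (4, −2, 13)   [check: −2·115 + 13·18 = 4]
  7 = 1·4 + 3   → row E = row C − 1·row D = (3, 3, −19)   [check: 3·115 − 19·18 = 3]
  4 = 1·3 + 1   → row F = row D − 1·row E = (1, −5, 32)   [check: −5·115 + 32·18 = 1]
  3 = 3·1 + 0   → remainder 0, stop. gcd = 1 (last nonzero row F).
The gcd is 1, so 18 is invertible mod 115. The last nonzero row gives −5·115 + 32·18 = 1, so t = 32. So 18^(−1) ≡ 32 (mod 115). Verify: 18 · 32 = 576 ≡ 1 (mod 115). ✓

Final answer: 18^(−1) ≡ 32 (mod 115)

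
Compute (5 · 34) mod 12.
Reduce the factors first: 34 ≡ 10 (mod 12), so 5 · 34 ≡ 5 · 10 (mod 12). 5 · 10 = 50. Dividing by 12: 50 = 4·12 + 2. So (5 · 34) mod 12 = 2.

Final answer: 2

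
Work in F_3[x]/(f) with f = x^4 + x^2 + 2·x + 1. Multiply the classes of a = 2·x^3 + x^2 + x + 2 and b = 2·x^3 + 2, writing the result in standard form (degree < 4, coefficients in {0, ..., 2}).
a · b ≡ x^3 + 2·x^2 + x (mod f(x))

Multiply as integer polynomials: a · b = 4·x^6 + 2·x^5 + 2·x^4 + 8·x^3 + 2·x^2 + 2·x + 4. Reducing coefficients mod 3: a · b ≡ x^6 + 2·x^5 + 2·x^4 + 2·x^3 + 2·x^2 + 2·x + 1. Now divide by f(x) = x^4 + x^2 + 2·x + 1 in F_3[x], eliminating the leading term at each step:
  leading term x^6: subtract (x^2)·f(x) = x^6 + x^4 + 2·x^3 + x^2, leaving 2·x^5 + x^4 + x^2 + 2·x + 1 (coefficients mod 3)
  leading term 2·x^5: subtract (2·x)·f(x) = 2·x^5 + 2·x^3 + x^2 + 2·x, leaving x^4 + x^3 + 1 (coefficients mod 3)
  leading term x^4: subtract (1)·f(x) = x^4 + x^2 + 2·x + 1, leaving x^3 + 2·x^2 + x (coefficients mod 3)
The degree is now < 4, so this is the remainder. Hence a · b ≡ x^3 + 2·x^2 + x in F_3[x]/(f).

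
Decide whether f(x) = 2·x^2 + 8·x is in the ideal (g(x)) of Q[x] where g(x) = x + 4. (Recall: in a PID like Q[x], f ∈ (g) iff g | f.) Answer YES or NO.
In Q[x] the ideal (g) consists of all multiples of g, so f ∈ (g) iff g | f, i.e. iff the remainder of f on division by g is 0. Divide f by g (g is monic, so eliminate the leading term of the running remainder at each step):
  leading term 2·x^2: subtract (2·x)·g(x) = 2·x^2 + 8·x, leaving 0
The remainder is 0, so f(x) = g(x) · h(x) with h(x) = 2·x. Hence g | f, i.e. f ∈ (g).

Final answer: YES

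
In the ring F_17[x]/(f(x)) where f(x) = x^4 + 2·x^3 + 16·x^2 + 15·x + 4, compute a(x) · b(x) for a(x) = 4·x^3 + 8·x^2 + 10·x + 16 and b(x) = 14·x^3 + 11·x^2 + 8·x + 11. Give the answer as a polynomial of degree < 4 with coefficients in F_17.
Multiply as integer polynomials: a · b = 56·x^6 + 156·x^5 + 260·x^4 + 442·x^3 + 344·x^2 + 238·x + 176. Reducing coefficients mod 17: a · b ≡ 5·x^6 + 3·x^5 + 5·x^4 + 4·x^2 + 6. Now divide by f(x) = x^4 + 2·x^3 + 16·x^2 + 15·x + 4 in F_17[x], eliminating the leading term at each step:
  leading term 5·x^6: subtract (5·x^2)·f(x) = 5·x^6 + 10·x^5 + 12·x^4 + 7·x^3 + 3·x^2, leaving 10·x^5 + 10·x^4 + 10·x^3 + x^2 + 6 (coefficients mod 17)
  leading term 10·x^5: subtract (10·x)·f(x) = 10·x^5 + 3·x^4 + 7·x^3 + 14·x^2 + 6·x, leaving 7·x^4 + 3·x^3 + 4·x^2 + 11·x + 6 (coefficients mod 17)
  leading term 7·x^4: subtract (7)·f(x) = 7·x^4 + 14·x^3 + 10·x^2 + 3·x + 11, leaving 6·x^3 + 11·x^2 + 8·x + 12 (coefficients mod 17)
The degree is now < 4, so this is the remainder. Hence a · b ≡ 6·x^3 + 11·x^2 + 8·x + 12 in F_17[x]/(f).

Final answer: a · b ≡ 6·x^3 + 11·x^2 + 8·x + 12 (mod f(x))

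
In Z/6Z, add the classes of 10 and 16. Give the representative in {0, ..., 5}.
2

Reduce the summands first: 10 ≡ 4, 16 ≡ 4 (mod 6), so 10 + 16 ≡ 4 + 4 (mod 6). 4 + 4 = 8; 8 = 1·6 + 2, so (10 + 16) mod 6 = 2.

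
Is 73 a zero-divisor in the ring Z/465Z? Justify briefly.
gcd(73, 465) = 1, so 73 is a unit in Z/465Z (it has a multiplicative inverse). A unit cannot be a zero-divisor: if 73·b ≡ 0 then multiplying both sides by 73^(−1) gives b ≡ 0. So 73 is not a zero-divisor.

Final answer: NO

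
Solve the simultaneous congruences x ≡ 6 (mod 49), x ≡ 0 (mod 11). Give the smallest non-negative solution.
x ≡ 55 (mod 539); the representative in [0, 539) is 55

The moduli 49, 11 are pairwise coprime, so by the CRT there is a unique solution mod 49·11 = 539.
Solve by successive substitution. Start with x ≡ 6 (mod 49).
  Combine with x ≡ 0 (mod 11): write x = 6 + 49·t and require 6 + 49·t ≡ 0 (mod 11), i.e. 49·t ≡ 0 − 6 ≡ 5 (mod 11). Since 49^(−1) ≡ 9 (mod 11) (49 ≡ 5 (mod 11)), t ≡ 9·5 ≡ 1 (mod 11). So x ≡ 6 + 49·1 = 55 (mod 539).
Unique solution in [0, 539): x = 55.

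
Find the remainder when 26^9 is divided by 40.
Use repeated squaring. Binary(9) = 1001. Walk through the bits of the exponent 9 left-to-right: at each bit after the leading one, square the running value, then multiply by 26 if the bit is 1 (always reducing mod 40):
  bit 1 = 1 (leading): start with 26.
  bit 2 = 0: square 26^2 = 676 ≡ 36 (mod 40).
  bit 3 = 0: square 36^2 = 1296 ≡ 16 (mod 40).
  bit 4 = 1: square 16^2 = 256 ≡ 16; bit is 1, so multiply 16·26 = 416 ≡ 16 (mod 40).
Final value: 26^9 ≡ 16 (mod 40).

Final answer: 16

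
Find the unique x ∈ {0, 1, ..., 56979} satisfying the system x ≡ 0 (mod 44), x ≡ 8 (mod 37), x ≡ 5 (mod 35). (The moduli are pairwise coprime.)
The moduli 44, 37, 35 are pairwise coprime, so by the CRT there is a unique solution mod 44·37·35 = 56980.
Solve by successive substitution. Start with x ≡ 0 (mod 44).
  Combine with x ≡ 8 (mod 37): write x = 44·t and require 44·t ≡ 8 (mod 37). Since 44^(−1) ≡ 16 (mod 37) (44 ≡ 7 (mod 37)), t ≡ 16·8 ≡ 17 (mod 37). So x ≡ 44·17 = 748 (mod 1628).
  Combine with x ≡ 5 (mod 35): write x = 748 + 1628·t and require 748 + 1628·t ≡ 5 (mod 35), i.e. 1628·t ≡ 5 − 748 ≡ 27 (mod 35). Since 1628^(−1) ≡ 2 (mod 35) (1628 ≡ 18 (mod 35)), t ≡ 2·27 ≡ 19 (mod 35). So x ≡ 748 + 1628·19 = 31680 (mod 56980).
Unique solution in [0, 56980): x = 31680.

Final answer: x ≡ 31680 (mod 56980); the representative in [0, 56980) is 31680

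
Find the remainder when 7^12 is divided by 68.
Use repeated squaring. Binary(12) = 1100. Walk through the bits of the exponent 12 left-to-right: at each bit after the leading one, square the running value, then multiply by 7 if the bit is 1 (always reducing mod 68):
  bit 1 = 1 (leading): start with 7.
  bit 2 = 1: square 7^2 = 49; bit is 1, so multiply 49·7 = 343 ≡ 3 (mod 68).
  bit 3 = 0: square 3^2 = 9 (mod 68).
  bit 4 = 0: square 9^2 = 81 ≡ 13 (mod 68).
Final value: 7^12 ≡ 13 (mod 68).

Final answer: 13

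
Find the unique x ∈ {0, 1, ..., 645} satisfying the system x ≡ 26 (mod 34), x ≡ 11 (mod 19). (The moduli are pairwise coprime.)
x ≡ 638 (mod 646); the representative in [0, 646) is 638

The moduli 34, 19 are pairwise coprime, so by the CRT there is a unique solution mod 34·19 = 646.
Solve by successive substitution. Start with x ≡ 26 (mod 34).
  Combine with x ≡ 11 (mod 19): write x = 26 + 34·t and require 26 + 34·t ≡ 11 (mod 19), i.e. 34·t ≡ 11 − 26 ≡ 4 (mod 19). Since 34^(−1) ≡ 14 (mod 19) (34 ≡ 15 (mod 19)), t ≡ 14·4 ≡ 18 (mod 19). So x ≡ 26 + 34·18 = 638 (mod 646).
Unique solution in [0, 646): x = 638.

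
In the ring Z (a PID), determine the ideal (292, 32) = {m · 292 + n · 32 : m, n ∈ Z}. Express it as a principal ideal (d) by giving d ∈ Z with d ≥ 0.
In the PID Z, (a, b) is generated by gcd(a, b). Compute gcd(292, 32) with the extended Euclidean algorithm, tracking rows (r, s, t) with s·292 + t·32 = r:
  row A: (292, 1, 0)   [1·292 + 0·32 = 292]
  row B: (32, 0, 1)   [0·292 + 1·32 = 32]
  292 = 9·32 + 4   → row C = row A − 9·row B = (4, 1, −9)   [check: 1·292 − 9·32 = 4]
  32 = 8·4 + 0   → remainder 0, stop. gcd = 4 (last nonzero row C).
So gcd(292, 32) = 4, with Bézout identity 1·292 − 9·32 = 4. Containment (⊇): the Bézout identity exhibits 4 as an element of (292, 32), giving (4) ⊆ (292, 32). Containment (⊆): since 4 | 292 and 4 | 32 (292 = 4·73, 32 = 4·8), every Z-linear combination of 292 and 32 is divisible by 4, so (292, 32) ⊆ (4). Therefore (292, 32) = (4), d = 4.

Final answer: (292, 32) = (4); d = 4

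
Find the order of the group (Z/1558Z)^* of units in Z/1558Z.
(Z/1558Z)^* consists of the classes a with gcd(a, 1558) = 1, so its order is φ(1558). φ is multiplicative, with φ(p^e) = p^e − p^(e−1). Factorise 1558 = 2 · 19 · 41. Then
  φ(1558) = (2 − 1) · (19 − 1) · (41 − 1) = 1 · 18 · 40 = 720.
Thus |(Z/1558Z)^*| = 720.

Final answer: |(Z/1558Z)^*| = 720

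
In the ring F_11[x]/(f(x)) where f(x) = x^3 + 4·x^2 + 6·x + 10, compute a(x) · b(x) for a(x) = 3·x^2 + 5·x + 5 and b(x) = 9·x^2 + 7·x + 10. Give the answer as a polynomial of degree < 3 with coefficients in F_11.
Multiply as integer polynomials: a · b = 27·x^4 + 66·x^3 + 110·x^2 + 85·x + 50. Reducing coefficients mod 11: a · b ≡ 5·x^4 + 8·x + 6. Now divide by f(x) = x^3 + 4·x^2 + 6·x + 10 in F_11[x], eliminating the leading term at each step:
  leading term 5·x^4: subtract (5·x)·f(x) = 5·x^4 + 9·x^3 + 8·x^2 + 6·x, leaving 2·x^3 + 3·x^2 + 2·x + 6 (coefficients mod 11)
  leading term 2·x^3: subtract (2)·f(x) = 2·x^3 + 8·x^2 + x + 9, leaving 6·x^2 + x + 8 (coefficients mod 11)
The degree is now < 3, so this is the remainder. Hence a · b ≡ 6·x^2 + x + 8 in F_11[x]/(f).

Final answer: a · b ≡ 6·x^2 + x + 8 (mod f(x))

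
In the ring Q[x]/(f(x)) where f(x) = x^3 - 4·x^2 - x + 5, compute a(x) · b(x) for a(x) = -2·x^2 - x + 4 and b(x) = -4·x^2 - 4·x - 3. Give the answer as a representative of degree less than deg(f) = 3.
a · b ≡ 178·x^2 - 9·x - 232 (mod f(x))

First multiply in Q[x] without reducing: a · b = 8·x^4 + 12·x^3 - 6·x^2 - 13·x - 12. Now divide by f(x) = x^3 - 4·x^2 - x + 5, eliminating the leading term at each step:
  leading term 8·x^4: subtract (8·x)·f(x) = 8·x^4 - 32·x^3 - 8·x^2 + 40·x, leaving 44·x^3 + 2·x^2 - 53·x - 12
  leading term 44·x^3: subtract (44)·f(x) = 44·x^3 - 176·x^2 - 44·x + 220, leaving 178·x^2 - 9·x - 232
The degree is now < 3, so this is the remainder. Hence a · b ≡ 178·x^2 - 9·x - 232 in Q[x]/(f).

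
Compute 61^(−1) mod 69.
Apply the extended Euclidean algorithm to (69, 61), tracking rows (r, s, t) with s·69 + t·61 = r. Each division r_prev = q·r_cur + r_new produces the new row as (previous row) − q·(current row):
  row A: (69, 1, 0)   [1·69 + 0·61 = 69]
  row B: (61, 0, 1)   [0·69 + 1·61 = 61]
  69 = 1·61 + 8   → row C = row A − 1·row B = (8, 1, −1)   [check: 1·69 − 1·61 = 8]
  61 = 7·8 + 5   → row D = row B − 7·row C = (5, −7, 8)   [check: −7·69 + 8·61 = 5]
  8 = 1·5 + 3   → row E = row C − 1·row D = (3, 8, −9)   [check: 8·69 − 9·61 = 3]
  5 = 1·3 + 2   → row F = row D − 1·row E = (2, −15, 17)   [check: −15·69 + 17·61 = 2]
  3 = 1·2 + 1   → row G = row E − 1·row F = (1, 23, −26)   [check: 23·69 − 26·61 = 1]
  2 = 2·1 + 0   → remainder 0, stop. gcd = 1 (last nonzero row G).
The gcd is 1, so 61 is invertible mod 69. The last nonzero row gives 23·69 − 26·61 = 1, so t = −26. So 61^(−1) ≡ −26 ≡ 43 (mod 69). Verify: 61 · 43 = 2623 ≡ 1 (mod 69). ✓

Final answer: 61^(−1) ≡ 43 (mod 69)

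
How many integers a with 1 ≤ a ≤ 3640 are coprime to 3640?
1152

The number of a ∈ {1, ..., 3640} with gcd(a, 3640) = 1 is by definition Euler's totient φ(3640). φ is multiplicative, with φ(p^e) = p^e − p^(e−1). Factorise 3640 = 2^3 · 5 · 7 · 13. Then
  φ(3640) = (2^3 − 2^2) · (5 − 1) · (7 − 1) · (13 − 1) = 4 · 4 · 6 · 12 = 1152.
So there are 1152 such integers.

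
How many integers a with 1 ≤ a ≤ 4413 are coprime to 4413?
2940

The number of a ∈ {1, ..., 4413} with gcd(a, 4413) = 1 is by definition Euler's totient φ(4413). φ is multiplicative, with φ(p^e) = p^e − p^(e−1). Factorise 4413 = 3 · 1471. Then
  φ(4413) = (3 − 1) · (1471 − 1) = 2 · 1470 = 2940.
So there are 2940 such integers.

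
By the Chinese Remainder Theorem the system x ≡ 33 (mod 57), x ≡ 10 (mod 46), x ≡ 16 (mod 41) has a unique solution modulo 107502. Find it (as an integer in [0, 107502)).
x ≡ 22320 (mod 107502); the representative in [0, 107502) is 22320

The moduli 57, 46, 41 are pairwise coprime, so by the CRT there is a unique solution mod 57·46·41 = 107502.
Solve by successive substitution. Start with x ≡ 33 (mod 57).
  Combine with x ≡ 10 (mod 46): write x = 33 + 57·t and require 33 + 57·t ≡ 10 (mod 46), i.e. 57·t ≡ 10 − 33 ≡ 23 (mod 46). Since 57^(−1) ≡ 21 (mod 46) (57 ≡ 11 (mod 46)), t ≡ 21·23 ≡ 23 (mod 46). So x ≡ 33 + 57·23 = 1344 (mod 2622).
  Combine with x ≡ 16 (mod 41): write x = 1344 + 2622·t and require 1344 + 2622·t ≡ 16 (mod 41), i.e. 2622·t ≡ 16 − 1344 ≡ 25 (mod 41). Since 2622^(−1) ≡ 20 (mod 41) (2622 ≡ 39 (mod 41)), t ≡ 20·25 ≡ 8 (mod 41). So x ≡ 1344 + 2622·8 = 22320 (mod 107502).
Unique solution in [0, 107502): x = 22320.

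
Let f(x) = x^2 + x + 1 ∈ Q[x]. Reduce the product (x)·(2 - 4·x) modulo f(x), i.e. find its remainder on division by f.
First multiply in Q[x] without reducing: a · b = -4·x^2 + 2·x. Now divide by f(x) = x^2 + x + 1, eliminating the leading term at each step:
  leading term -4·x^2: subtract (-4)·f(x) = -4·x^2 - 4·x - 4, leaving 6·x + 4
The degree is now < 2, so this is the remainder. Hence a · b ≡ 6·x + 4 in Q[x]/(f).

Final answer: a · b ≡ 6·x + 4 (mod f(x))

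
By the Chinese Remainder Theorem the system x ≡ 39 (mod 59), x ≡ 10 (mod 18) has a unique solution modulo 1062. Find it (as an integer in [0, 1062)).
x ≡ 334 (mod 1062); the representative in [0, 1062) is 334

The moduli 59, 18 are pairwise coprime, so by the CRT there is a unique solution mod 59·18 = 1062.
Solve by successive substitution. Start with x ≡ 39 (mod 59).
  Combine with x ≡ 10 (mod 18): write x = 39 + 59·t and require 39 + 59·t ≡ 10 (mod 18), i.e. 59·t ≡ 10 − 39 ≡ 7 (mod 18). Since 59^(−1) ≡ 11 (mod 18) (59 ≡ 5 (mod 18)), t ≡ 11·7 ≡ 5 (mod 18). So x ≡ 39 + 59·5 = 334 (mod 1062).
Unique solution in [0, 1062): x = 334.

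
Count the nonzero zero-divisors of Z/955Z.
In Z/955Z each nonzero element is either a unit (gcd with 955 is 1) or a zero-divisor (gcd > 1). The number of units is φ(955): factorise 955 = 5 · 191, so φ(955) = (5 − 1) · (191 − 1) = 4 · 190 = 760. The nonzero elements number 955 − 1 = 954. Hence the nonzero zero-divisors number 954 − 760 = 194.

Final answer: Z/955Z has 194 nonzero zero-divisors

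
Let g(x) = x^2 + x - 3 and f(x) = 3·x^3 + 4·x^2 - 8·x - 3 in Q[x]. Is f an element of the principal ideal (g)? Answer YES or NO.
YES

In Q[x] the ideal (g) consists of all multiples of g, so f ∈ (g) iff g | f, i.e. iff the remainder of f on division by g is 0. Divide f by g (g is monic, so eliminate the leading term of the running remainder at each step):
  leading term 3·x^3: subtract (3·x)·g(x) = 3·x^3 + 3·x^2 - 9·x, leaving x^2 + x - 3
  leading term x^2: subtract (1)·g(x) = x^2 + x - 3, leaving 0
The remainder is 0, so f(x) = g(x) · h(x) with h(x) = 3·x + 1. Hence g | f, i.e. f ∈ (g).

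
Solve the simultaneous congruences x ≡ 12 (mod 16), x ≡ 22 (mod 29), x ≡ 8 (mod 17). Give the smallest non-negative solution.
x ≡ 892 (mod 7888); the representative in [0, 7888) is 892

The moduli 16, 29, 17 are pairwise coprime, so by the CRT there is a unique solution mod 16·29·17 = 7888.
Solve by successive substitution. Start with x ≡ 12 (mod 16).
  Combine with x ≡ 22 (mod 29): write x = 12 + 16·t and require 12 + 16·t ≡ 22 (mod 29), i.e. 16·t ≡ 22 − 12 ≡ 10 (mod 29). Since 16^(−1) ≡ 20 (mod 29), t ≡ 20·10 ≡ 26 (mod 29). So x ≡ 12 + 16·26 = 428 (mod 464).
  Combine with x ≡ 8 (mod 17): write x = 428 + 464·t and require 428 + 464·t ≡ 8 (mod 17), i.e. 464·t ≡ 8 − 428 ≡ 5 (mod 17). Since 464^(−1) ≡ 7 (mod 17) (464 ≡ 5 (mod 17)), t ≡ 7·5 ≡ 1 (mod 17). So x ≡ 428 + 464·1 = 892 (mod 7888).
Unique solution in [0, 7888): x = 892.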